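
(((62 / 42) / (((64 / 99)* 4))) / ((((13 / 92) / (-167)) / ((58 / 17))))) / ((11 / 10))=-51795885 / 24752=-2092.59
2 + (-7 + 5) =0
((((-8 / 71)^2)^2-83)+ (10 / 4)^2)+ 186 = 109.25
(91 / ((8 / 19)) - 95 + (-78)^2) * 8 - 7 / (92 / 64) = 1141631 / 23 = 49636.13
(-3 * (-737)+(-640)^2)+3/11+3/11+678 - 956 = 4526869/11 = 411533.55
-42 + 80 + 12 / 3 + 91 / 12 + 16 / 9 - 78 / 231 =141437 / 2772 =51.02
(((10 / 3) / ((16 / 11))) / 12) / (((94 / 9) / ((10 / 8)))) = 0.02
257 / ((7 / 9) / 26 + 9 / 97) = 5833386 / 2785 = 2094.57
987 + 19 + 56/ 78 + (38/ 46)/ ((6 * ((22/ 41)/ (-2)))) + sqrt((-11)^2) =6691173/ 6578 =1017.20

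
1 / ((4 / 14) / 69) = 483 / 2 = 241.50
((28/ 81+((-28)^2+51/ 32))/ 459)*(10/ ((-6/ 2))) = -10185775/ 1784592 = -5.71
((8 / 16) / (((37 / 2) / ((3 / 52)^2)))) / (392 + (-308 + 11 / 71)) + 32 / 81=0.40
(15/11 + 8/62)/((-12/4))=-509/1023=-0.50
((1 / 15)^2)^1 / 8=1 / 1800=0.00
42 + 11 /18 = 42.61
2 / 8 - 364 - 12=-1503 / 4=-375.75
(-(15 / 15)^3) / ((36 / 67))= -67 / 36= -1.86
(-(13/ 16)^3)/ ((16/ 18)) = -19773/ 32768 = -0.60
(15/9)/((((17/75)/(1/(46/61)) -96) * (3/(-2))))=0.01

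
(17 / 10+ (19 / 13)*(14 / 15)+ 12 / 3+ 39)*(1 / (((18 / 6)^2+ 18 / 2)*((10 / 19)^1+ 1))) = 68267 / 40716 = 1.68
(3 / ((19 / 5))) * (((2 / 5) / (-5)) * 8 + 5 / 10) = -21 / 190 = -0.11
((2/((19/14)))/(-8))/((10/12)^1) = -21/95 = -0.22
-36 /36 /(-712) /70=1 /49840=0.00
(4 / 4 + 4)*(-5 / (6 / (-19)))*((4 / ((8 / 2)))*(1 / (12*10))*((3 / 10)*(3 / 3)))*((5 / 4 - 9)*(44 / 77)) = -589 / 672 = -0.88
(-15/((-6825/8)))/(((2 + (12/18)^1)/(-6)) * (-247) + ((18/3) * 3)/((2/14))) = 36/482755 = 0.00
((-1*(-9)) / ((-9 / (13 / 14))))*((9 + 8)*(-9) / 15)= 663 / 70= 9.47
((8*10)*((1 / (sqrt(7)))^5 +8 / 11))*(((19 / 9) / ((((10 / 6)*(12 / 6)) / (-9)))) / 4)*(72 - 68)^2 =-14592 / 11 - 1824*sqrt(7) / 343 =-1340.61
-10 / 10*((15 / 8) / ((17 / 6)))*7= -315 / 68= -4.63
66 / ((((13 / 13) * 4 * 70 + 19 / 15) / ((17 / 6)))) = 2805 / 4219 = 0.66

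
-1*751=-751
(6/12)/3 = 1/6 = 0.17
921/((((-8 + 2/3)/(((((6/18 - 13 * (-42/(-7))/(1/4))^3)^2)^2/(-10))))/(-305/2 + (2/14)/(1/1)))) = -196853031731967681137809255794091796875/122472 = -1607330914265854082058015000000000.00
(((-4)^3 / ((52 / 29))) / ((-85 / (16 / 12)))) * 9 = 5568 / 1105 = 5.04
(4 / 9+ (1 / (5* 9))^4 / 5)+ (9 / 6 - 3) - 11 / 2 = -6.56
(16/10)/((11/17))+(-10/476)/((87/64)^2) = 121933496/49539105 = 2.46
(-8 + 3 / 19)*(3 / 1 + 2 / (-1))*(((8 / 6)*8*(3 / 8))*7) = -4172 / 19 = -219.58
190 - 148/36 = 1673/9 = 185.89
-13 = -13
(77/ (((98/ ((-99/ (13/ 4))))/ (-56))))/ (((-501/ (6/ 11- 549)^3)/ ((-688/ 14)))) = -3625765029615744/ 167167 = -21689478363.65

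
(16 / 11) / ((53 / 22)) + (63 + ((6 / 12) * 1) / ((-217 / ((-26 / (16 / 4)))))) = 2926717 / 46004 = 63.62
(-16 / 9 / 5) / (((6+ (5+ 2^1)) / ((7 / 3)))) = -112 / 1755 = -0.06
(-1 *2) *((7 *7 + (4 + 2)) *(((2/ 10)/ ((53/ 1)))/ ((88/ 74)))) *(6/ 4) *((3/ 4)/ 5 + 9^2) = -180153/ 4240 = -42.49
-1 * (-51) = 51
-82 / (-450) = 41 / 225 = 0.18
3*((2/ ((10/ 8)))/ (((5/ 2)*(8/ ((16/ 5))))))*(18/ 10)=864/ 625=1.38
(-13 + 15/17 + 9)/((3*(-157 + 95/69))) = 1219/182546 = 0.01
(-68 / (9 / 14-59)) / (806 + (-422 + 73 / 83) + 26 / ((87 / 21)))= 134792 / 45247911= 0.00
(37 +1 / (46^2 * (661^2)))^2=1170147510057766858489 / 854746172380826896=1369.00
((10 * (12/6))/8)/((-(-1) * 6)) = 5/12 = 0.42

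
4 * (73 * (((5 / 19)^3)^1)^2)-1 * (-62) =2921407122 / 47045881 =62.10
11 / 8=1.38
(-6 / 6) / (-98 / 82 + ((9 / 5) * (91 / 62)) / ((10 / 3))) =127100 / 51163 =2.48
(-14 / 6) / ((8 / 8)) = -7 / 3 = -2.33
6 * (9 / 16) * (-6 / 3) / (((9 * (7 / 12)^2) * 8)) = -27 / 98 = -0.28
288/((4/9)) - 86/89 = 57586/89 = 647.03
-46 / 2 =-23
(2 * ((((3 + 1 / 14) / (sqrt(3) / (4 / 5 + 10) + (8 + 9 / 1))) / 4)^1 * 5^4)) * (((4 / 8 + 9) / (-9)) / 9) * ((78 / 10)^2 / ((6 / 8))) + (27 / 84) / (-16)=-67603068747 / 125835584 + 17259125 * sqrt(3) / 5898543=-532.17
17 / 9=1.89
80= 80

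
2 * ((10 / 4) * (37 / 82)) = 185 / 82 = 2.26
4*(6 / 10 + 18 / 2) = 192 / 5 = 38.40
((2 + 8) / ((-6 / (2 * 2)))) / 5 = -4 / 3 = -1.33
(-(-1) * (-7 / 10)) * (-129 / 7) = 12.90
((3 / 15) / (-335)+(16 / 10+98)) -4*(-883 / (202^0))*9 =53411729 / 1675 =31887.60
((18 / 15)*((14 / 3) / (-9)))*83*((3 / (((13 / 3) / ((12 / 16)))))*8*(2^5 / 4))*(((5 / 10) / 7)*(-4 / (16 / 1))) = 1992 / 65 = 30.65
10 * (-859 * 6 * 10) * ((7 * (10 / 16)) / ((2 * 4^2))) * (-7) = 15784125 / 32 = 493253.91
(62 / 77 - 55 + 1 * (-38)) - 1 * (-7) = -6560 / 77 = -85.19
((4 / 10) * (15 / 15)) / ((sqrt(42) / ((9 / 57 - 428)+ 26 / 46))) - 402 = -402 - 12448 * sqrt(42) / 3059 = -428.37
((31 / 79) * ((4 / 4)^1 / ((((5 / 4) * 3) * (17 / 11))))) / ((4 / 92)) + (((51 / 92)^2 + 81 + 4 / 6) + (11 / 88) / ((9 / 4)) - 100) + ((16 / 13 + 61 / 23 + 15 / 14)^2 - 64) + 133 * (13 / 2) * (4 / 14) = 191.13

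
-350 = -350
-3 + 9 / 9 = -2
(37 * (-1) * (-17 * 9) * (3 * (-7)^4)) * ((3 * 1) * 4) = 489314196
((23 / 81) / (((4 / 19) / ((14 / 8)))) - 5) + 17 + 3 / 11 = 208609 / 14256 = 14.63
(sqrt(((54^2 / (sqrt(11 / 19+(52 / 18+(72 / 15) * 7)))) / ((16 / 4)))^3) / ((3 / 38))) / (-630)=-41553 * sqrt(3) * 31693^(1 / 4) * 95^(3 / 4) / 1109255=-26.34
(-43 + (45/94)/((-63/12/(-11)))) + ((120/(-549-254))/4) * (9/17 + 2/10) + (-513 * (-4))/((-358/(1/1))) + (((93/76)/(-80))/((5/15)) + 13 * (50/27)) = -3131406675773693/131971678090560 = -23.73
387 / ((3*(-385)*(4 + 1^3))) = -129 / 1925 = -0.07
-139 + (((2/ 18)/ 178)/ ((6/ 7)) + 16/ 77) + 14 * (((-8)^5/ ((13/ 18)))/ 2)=-3057135684997/ 9621612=-317736.33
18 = 18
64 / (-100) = -16 / 25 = -0.64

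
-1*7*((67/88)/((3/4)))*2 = -469/33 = -14.21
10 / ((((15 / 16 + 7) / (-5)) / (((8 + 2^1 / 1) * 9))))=-72000 / 127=-566.93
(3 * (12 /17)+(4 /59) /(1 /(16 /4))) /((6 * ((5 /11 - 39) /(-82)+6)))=270149 /4390131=0.06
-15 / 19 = -0.79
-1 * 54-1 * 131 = -185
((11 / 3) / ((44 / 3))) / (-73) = -1 / 292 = -0.00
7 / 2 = 3.50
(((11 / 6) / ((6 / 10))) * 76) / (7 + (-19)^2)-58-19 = -126467 / 1656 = -76.37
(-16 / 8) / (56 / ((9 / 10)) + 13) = -0.03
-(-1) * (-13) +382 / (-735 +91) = -4377 / 322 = -13.59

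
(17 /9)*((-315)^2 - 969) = 556784 /3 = 185594.67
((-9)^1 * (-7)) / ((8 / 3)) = 189 / 8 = 23.62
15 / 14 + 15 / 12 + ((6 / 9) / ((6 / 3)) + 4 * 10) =3583 / 84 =42.65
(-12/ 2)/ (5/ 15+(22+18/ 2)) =-9/ 47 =-0.19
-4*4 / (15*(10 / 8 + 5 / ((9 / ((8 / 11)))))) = -2112 / 3275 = -0.64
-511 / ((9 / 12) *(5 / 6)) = -4088 / 5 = -817.60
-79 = -79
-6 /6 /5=-1 /5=-0.20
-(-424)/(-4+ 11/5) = -2120/9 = -235.56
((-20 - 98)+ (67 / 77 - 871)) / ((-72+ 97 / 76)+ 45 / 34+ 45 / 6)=98303112 / 6158075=15.96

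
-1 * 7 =-7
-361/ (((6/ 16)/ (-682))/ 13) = 25605008/ 3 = 8535002.67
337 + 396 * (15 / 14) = 5329 / 7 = 761.29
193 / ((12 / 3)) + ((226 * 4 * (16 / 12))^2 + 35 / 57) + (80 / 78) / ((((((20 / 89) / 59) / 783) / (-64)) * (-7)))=210423874261 / 62244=3380629.04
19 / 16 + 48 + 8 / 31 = 24525 / 496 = 49.45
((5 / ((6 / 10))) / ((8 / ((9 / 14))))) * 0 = 0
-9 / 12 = -3 / 4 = -0.75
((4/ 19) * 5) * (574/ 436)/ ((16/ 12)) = 4305/ 4142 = 1.04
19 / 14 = 1.36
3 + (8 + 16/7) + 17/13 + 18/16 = 11443/728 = 15.72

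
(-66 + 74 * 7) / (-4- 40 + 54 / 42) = -3164 / 299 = -10.58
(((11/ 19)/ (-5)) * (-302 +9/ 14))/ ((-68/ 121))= -5615489/ 90440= -62.09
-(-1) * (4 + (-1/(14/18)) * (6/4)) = 29/14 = 2.07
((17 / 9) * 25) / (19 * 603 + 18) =1 / 243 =0.00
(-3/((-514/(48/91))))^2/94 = 2592/25706733143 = 0.00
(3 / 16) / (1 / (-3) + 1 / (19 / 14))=171 / 368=0.46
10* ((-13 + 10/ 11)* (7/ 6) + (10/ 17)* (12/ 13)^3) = -168157195/ 1232517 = -136.43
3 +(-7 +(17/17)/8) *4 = -49/2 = -24.50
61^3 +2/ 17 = 3858679/ 17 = 226981.12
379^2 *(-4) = -574564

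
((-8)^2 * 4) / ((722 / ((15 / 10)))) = 192 / 361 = 0.53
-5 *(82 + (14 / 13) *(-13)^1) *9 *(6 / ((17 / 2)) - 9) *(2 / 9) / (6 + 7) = 5640 / 13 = 433.85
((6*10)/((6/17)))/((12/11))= 935/6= 155.83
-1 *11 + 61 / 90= -929 / 90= -10.32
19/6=3.17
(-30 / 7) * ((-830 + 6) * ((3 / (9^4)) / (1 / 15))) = 41200 / 1701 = 24.22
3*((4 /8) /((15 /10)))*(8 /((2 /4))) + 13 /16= 269 /16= 16.81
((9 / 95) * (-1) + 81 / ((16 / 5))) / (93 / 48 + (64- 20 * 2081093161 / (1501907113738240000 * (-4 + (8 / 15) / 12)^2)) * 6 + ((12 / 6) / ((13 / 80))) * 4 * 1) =296405729157878913171456 / 5114901243895122562385219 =0.06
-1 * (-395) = 395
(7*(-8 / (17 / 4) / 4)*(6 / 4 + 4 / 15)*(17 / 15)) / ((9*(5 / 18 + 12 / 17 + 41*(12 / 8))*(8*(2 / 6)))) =-6307 / 1434000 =-0.00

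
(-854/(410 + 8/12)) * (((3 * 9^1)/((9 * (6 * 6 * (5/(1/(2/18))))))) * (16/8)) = -549/880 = -0.62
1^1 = 1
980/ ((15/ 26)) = 5096/ 3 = 1698.67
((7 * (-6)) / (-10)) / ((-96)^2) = 7 / 15360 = 0.00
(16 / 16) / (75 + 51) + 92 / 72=1.29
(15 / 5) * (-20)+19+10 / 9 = -359 / 9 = -39.89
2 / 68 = 1 / 34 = 0.03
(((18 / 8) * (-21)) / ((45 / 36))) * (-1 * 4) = 756 / 5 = 151.20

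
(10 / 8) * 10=25 / 2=12.50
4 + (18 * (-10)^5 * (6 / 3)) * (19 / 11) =-68399956 / 11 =-6218177.82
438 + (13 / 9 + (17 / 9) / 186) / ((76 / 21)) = 18591749 / 42408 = 438.40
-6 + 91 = 85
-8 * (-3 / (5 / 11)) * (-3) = -792 / 5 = -158.40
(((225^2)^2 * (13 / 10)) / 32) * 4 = 6663515625 / 16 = 416469726.56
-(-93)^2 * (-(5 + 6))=95139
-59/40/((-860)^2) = -59/29584000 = -0.00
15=15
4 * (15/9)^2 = 100/9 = 11.11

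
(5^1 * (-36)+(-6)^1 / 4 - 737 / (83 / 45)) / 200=-96459 / 33200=-2.91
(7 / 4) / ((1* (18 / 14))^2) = 1.06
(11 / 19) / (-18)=-11 / 342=-0.03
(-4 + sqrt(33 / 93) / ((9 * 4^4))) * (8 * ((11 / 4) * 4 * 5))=-1760 + 55 * sqrt(341) / 8928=-1759.89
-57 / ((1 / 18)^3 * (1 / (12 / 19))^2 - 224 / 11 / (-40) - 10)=2632798080 / 438359921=6.01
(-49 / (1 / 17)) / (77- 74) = -833 / 3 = -277.67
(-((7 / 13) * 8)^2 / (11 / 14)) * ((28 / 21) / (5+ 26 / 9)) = -526848 / 131989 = -3.99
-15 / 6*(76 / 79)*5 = -950 / 79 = -12.03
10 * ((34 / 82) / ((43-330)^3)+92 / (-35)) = -25477061346 / 969236023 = -26.29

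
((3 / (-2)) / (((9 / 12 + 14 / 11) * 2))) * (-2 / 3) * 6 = 132 / 89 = 1.48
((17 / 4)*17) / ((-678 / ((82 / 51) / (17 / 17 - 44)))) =697 / 174924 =0.00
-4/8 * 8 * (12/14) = -24/7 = -3.43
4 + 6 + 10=20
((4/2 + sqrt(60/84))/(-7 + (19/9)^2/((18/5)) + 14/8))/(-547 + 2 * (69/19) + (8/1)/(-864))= 5983632 * sqrt(35)/90701329187 + 11967264/12957332741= 0.00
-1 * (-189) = 189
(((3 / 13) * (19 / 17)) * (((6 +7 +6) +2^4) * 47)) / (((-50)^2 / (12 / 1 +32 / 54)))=6251 / 2925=2.14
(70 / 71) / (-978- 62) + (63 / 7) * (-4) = -265831 / 7384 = -36.00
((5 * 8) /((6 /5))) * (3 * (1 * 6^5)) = 777600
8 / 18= 4 / 9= 0.44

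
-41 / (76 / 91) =-49.09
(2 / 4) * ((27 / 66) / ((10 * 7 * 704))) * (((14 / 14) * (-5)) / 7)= -0.00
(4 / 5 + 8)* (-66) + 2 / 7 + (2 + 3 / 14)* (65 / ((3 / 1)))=-111833 / 210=-532.54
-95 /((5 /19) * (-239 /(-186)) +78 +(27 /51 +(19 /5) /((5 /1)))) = -142685250 /119596607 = -1.19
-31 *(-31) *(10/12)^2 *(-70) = -840875/18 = -46715.28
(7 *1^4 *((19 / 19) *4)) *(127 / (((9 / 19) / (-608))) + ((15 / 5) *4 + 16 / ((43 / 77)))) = -4563185.32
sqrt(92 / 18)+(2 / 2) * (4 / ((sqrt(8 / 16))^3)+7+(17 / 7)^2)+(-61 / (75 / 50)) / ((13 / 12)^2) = -180136 / 8281+sqrt(46) / 3+8 * sqrt(2) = -8.18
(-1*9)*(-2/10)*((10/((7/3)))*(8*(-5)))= -2160/7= -308.57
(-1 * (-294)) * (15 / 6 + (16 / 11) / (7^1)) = 8757 / 11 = 796.09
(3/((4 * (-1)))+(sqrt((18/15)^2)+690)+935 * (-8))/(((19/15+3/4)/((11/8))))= -407373/88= -4629.24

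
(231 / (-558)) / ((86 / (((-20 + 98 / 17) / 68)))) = 9317 / 9245688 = 0.00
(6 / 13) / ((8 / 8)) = 6 / 13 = 0.46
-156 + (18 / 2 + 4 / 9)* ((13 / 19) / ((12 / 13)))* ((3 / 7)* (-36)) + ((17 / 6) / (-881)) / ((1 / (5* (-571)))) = -179152163 / 703038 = -254.83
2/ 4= 1/ 2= 0.50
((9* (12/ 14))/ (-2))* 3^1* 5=-57.86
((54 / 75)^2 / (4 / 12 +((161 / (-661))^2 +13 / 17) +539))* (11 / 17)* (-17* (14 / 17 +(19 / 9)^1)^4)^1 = -195335405372185331 / 249473231143486875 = -0.78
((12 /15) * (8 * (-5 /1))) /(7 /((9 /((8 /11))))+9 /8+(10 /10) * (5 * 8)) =-25344 /33019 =-0.77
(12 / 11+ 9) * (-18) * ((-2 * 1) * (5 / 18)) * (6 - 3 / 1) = 3330 / 11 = 302.73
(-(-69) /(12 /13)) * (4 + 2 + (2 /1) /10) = 9269 /20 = 463.45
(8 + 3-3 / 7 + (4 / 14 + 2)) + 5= 125 / 7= 17.86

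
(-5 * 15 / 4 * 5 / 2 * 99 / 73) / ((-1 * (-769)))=-37125 / 449096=-0.08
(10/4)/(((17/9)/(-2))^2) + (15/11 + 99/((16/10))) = 1679565/25432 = 66.04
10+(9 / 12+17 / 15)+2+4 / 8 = 863 / 60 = 14.38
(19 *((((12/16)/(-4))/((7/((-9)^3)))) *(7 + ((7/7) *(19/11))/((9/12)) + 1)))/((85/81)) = 1121931/308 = 3642.63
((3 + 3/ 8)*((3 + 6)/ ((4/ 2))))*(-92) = -5589/ 4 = -1397.25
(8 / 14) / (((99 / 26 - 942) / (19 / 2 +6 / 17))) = -17420 / 2902767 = -0.01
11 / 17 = 0.65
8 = 8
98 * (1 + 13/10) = 1127/5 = 225.40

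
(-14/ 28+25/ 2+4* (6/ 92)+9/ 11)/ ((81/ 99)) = 1103/ 69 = 15.99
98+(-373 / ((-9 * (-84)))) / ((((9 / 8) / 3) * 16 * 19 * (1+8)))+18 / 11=850114873 / 8532216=99.64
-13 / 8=-1.62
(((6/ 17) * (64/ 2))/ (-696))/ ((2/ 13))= -52/ 493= -0.11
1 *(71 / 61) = 71 / 61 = 1.16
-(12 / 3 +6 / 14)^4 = -923521 / 2401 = -384.64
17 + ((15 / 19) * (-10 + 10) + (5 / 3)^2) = 178 / 9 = 19.78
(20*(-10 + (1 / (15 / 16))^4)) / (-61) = 1762856 / 617625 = 2.85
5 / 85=1 / 17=0.06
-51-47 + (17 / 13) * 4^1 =-1206 / 13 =-92.77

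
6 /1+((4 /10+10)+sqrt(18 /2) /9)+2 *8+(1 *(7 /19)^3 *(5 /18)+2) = 21449809 /617310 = 34.75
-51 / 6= -17 / 2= -8.50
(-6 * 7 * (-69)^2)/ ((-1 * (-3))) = -66654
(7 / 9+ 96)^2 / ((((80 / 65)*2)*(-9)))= -9862333 / 23328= -422.77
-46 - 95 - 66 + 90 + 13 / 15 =-1742 / 15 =-116.13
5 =5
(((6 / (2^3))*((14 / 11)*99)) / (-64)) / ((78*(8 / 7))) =-441 / 26624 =-0.02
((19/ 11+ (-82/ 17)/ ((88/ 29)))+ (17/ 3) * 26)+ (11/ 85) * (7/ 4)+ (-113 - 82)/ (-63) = 1973877/ 13090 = 150.79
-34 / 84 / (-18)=0.02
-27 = -27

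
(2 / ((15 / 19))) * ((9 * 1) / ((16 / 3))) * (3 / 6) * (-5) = -171 / 16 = -10.69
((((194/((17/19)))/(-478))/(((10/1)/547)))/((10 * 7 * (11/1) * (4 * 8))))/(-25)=0.00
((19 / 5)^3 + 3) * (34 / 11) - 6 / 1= 237706 / 1375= 172.88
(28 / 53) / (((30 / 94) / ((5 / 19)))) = 1316 / 3021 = 0.44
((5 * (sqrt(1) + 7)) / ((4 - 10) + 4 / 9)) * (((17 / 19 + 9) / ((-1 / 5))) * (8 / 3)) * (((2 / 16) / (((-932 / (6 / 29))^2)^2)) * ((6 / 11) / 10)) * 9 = 0.00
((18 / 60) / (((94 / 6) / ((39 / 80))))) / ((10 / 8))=351 / 47000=0.01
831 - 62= 769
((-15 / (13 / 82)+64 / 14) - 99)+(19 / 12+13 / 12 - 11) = -53884 / 273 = -197.38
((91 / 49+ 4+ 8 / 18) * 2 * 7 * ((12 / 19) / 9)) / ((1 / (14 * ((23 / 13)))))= 1022672 / 6669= 153.35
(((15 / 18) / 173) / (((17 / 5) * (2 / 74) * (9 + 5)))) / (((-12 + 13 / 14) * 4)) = -0.00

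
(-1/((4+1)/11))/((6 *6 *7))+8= 10069/1260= 7.99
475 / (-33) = -475 / 33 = -14.39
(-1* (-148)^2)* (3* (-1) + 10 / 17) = 898064 / 17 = 52827.29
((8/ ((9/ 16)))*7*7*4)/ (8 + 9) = 25088/ 153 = 163.97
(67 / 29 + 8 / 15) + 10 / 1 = 5587 / 435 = 12.84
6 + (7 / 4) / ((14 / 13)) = 61 / 8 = 7.62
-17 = -17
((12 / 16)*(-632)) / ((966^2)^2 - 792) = -79 / 145130019924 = -0.00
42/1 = 42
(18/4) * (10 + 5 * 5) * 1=157.50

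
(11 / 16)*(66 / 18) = 121 / 48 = 2.52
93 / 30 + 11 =141 / 10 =14.10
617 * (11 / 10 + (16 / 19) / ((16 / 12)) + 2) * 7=3062171 / 190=16116.69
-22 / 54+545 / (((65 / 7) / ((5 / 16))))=100717 / 5616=17.93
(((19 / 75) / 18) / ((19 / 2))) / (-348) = -1 / 234900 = -0.00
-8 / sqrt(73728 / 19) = -sqrt(38) / 48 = -0.13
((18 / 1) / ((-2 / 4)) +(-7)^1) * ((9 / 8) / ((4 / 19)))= -229.78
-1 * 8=-8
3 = 3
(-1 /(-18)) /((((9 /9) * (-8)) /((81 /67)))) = -9 /1072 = -0.01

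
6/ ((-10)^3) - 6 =-3003/ 500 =-6.01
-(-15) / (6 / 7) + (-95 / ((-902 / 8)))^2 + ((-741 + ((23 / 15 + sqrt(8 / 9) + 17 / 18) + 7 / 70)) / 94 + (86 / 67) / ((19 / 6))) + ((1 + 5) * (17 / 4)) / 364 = sqrt(2) / 141 + 91863833553991 / 8482529535480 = 10.84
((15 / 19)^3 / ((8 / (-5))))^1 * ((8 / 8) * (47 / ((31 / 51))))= -40449375 / 1701032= -23.78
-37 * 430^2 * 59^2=-23814565300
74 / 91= 0.81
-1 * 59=-59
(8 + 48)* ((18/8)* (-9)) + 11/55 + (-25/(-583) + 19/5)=-658765/583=-1129.96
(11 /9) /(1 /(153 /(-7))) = -187 /7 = -26.71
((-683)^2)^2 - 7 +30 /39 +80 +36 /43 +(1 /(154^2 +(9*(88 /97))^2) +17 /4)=217611987199.86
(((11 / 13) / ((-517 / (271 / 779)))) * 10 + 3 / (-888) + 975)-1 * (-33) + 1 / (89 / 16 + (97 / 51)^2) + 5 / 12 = 8570811259486741 / 8498434110504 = 1008.52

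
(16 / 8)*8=16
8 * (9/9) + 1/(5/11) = 51/5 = 10.20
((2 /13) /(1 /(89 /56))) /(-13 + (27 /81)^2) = -801 /42224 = -0.02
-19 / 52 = -0.37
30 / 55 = 6 / 11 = 0.55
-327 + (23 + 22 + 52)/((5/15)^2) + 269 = 815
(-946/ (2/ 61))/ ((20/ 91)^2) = -238931693/ 400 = -597329.23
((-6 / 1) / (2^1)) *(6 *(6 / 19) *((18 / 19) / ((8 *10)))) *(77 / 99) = -0.05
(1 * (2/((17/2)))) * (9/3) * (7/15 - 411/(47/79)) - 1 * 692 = -4711364/3995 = -1179.32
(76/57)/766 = 2/1149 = 0.00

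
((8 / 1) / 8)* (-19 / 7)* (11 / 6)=-209 / 42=-4.98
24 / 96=1 / 4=0.25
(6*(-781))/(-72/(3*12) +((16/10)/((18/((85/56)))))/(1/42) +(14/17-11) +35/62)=1347012/1709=788.19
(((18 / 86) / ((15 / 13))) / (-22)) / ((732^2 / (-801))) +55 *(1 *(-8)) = -123906319729 / 281605280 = -440.00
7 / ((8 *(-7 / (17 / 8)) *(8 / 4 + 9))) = -17 / 704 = -0.02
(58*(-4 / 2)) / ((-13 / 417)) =48372 / 13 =3720.92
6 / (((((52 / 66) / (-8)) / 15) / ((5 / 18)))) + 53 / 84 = -276511 / 1092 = -253.22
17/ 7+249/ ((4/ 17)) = 29699/ 28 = 1060.68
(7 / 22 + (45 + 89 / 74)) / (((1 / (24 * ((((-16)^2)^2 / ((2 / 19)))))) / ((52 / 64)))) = 229869060096 / 407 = 564788845.44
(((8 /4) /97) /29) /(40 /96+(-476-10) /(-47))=1128 /17066471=0.00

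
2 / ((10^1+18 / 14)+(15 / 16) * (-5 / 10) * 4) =112 / 527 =0.21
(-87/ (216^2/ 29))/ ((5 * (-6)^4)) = -841/ 100776960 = -0.00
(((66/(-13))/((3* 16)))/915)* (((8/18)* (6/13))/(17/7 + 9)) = -0.00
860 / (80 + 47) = 860 / 127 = 6.77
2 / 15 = 0.13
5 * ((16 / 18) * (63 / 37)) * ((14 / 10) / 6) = 196 / 111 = 1.77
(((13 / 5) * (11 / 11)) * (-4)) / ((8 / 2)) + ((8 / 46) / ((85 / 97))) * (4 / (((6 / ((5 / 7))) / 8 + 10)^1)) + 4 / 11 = -10287113 / 4752605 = -2.16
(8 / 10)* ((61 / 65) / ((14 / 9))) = 1098 / 2275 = 0.48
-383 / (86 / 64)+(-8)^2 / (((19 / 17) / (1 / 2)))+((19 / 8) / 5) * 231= -4793067 / 32680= -146.67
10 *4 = 40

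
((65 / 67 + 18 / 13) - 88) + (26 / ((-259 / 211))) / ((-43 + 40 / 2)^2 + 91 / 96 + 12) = -1005652770197 / 11736718903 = -85.68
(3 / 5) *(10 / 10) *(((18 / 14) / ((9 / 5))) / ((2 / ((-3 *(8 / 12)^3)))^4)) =256 / 15309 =0.02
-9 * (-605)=5445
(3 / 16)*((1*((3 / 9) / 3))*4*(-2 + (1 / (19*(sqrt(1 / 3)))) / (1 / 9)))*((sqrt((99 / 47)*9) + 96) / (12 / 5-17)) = 0.68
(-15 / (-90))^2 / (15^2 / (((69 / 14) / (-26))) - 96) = -23 / 1062288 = -0.00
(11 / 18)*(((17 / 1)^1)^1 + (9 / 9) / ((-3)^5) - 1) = 42757 / 4374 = 9.78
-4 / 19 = -0.21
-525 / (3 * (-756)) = 25 / 108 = 0.23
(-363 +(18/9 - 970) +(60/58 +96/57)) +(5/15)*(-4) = -2197853/1653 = -1329.61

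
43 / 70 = 0.61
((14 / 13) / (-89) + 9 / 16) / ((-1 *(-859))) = 10189 / 15901808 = 0.00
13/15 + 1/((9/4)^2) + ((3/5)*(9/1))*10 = 22301/405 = 55.06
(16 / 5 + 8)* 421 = 23576 / 5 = 4715.20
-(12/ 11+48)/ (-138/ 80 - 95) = 21600/ 42559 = 0.51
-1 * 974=-974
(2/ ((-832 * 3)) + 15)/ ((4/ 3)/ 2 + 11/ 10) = 93595/ 11024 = 8.49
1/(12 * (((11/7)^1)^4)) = 2401/175692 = 0.01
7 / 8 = 0.88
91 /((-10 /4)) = -182 /5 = -36.40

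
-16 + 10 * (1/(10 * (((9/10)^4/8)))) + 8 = 27512/6561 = 4.19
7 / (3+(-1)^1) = 7 / 2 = 3.50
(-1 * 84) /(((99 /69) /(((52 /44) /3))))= -23.06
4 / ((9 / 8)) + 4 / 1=68 / 9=7.56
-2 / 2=-1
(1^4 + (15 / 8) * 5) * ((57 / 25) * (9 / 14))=42579 / 2800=15.21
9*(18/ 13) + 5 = 227/ 13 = 17.46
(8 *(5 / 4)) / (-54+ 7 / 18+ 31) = -180 / 407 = -0.44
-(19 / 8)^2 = -361 / 64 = -5.64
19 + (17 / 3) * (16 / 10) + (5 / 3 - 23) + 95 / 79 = 9404 / 1185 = 7.94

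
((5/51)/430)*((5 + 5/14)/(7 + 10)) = 25/347956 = 0.00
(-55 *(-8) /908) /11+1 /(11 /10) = 0.95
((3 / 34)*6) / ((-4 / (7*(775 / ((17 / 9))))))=-439425 / 1156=-380.13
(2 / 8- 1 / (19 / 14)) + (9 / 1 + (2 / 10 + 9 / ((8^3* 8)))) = 3391319 / 389120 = 8.72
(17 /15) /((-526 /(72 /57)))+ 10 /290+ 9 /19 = 0.51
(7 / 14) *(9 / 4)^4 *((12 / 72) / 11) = 2187 / 11264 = 0.19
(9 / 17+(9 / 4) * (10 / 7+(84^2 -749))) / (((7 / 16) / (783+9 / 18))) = 21175118586 / 833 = 25420310.43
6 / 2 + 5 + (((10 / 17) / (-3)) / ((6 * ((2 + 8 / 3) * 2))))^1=11419 / 1428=8.00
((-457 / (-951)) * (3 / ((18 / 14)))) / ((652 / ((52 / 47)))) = 41587 / 21856833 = 0.00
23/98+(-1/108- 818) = -4327663/5292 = -817.77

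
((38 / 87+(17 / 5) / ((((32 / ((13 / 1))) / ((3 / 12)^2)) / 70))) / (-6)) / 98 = -144317 / 13095936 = -0.01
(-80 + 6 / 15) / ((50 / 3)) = -597 / 125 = -4.78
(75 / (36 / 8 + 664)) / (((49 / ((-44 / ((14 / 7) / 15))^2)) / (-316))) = -5161860000 / 65513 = -78791.38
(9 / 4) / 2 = 9 / 8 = 1.12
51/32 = 1.59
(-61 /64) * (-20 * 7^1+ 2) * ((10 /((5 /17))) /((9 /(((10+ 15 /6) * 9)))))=1788825 /32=55900.78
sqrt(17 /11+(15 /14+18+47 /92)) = sqrt(265063799) /3542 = 4.60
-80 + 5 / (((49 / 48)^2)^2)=-434642000 / 5764801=-75.40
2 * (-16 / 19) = -32 / 19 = -1.68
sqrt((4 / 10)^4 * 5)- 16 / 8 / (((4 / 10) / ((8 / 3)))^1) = -40 / 3 + 4 * sqrt(5) / 25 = -12.98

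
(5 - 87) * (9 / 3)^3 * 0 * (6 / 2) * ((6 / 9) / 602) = 0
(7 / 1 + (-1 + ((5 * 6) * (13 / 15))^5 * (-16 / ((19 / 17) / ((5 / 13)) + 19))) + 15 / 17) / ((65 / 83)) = -876917969503 / 79135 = -11081291.08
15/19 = 0.79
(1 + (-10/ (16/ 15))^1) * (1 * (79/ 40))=-16.54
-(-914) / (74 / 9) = 4113 / 37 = 111.16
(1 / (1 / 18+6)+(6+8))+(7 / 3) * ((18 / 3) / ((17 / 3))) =30826 / 1853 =16.64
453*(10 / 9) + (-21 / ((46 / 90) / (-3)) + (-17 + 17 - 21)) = 41786 / 69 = 605.59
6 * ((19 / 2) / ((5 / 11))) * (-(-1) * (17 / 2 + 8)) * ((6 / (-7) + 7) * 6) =76261.11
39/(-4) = -39/4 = -9.75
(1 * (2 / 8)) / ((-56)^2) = 1 / 12544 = 0.00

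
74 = 74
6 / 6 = 1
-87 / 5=-17.40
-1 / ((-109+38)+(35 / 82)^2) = 6724 / 476179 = 0.01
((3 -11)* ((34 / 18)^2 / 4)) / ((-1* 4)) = 289 / 162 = 1.78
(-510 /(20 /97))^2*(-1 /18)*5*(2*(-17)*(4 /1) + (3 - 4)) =232831585.62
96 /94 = 48 /47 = 1.02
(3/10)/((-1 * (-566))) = 0.00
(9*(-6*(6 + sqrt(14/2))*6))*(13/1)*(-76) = 320112*sqrt(7) + 1920672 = 2767608.74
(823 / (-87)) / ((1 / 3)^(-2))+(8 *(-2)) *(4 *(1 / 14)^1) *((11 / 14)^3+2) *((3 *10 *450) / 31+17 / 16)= -1156342657831 / 233117892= -4960.33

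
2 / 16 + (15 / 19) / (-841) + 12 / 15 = 590623 / 639160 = 0.92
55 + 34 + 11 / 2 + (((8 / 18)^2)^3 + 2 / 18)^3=28368389626116381119 / 300189270593998242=94.50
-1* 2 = -2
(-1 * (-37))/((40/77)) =71.22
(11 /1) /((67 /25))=275 /67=4.10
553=553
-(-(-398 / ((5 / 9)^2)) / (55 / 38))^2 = -1500732801936 / 1890625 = -793776.03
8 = 8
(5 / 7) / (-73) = -5 / 511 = -0.01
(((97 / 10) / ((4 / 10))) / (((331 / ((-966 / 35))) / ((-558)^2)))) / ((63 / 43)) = -4978347102 / 11585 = -429723.53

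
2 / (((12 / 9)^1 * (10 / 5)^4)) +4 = 131 / 32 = 4.09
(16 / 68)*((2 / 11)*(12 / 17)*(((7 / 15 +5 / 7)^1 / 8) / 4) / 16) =31 / 445060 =0.00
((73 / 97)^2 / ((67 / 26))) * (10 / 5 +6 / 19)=6096376 / 11977657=0.51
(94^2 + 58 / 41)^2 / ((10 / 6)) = 393857782668 / 8405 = 46859938.45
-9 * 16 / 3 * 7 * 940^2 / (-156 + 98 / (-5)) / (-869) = -742224000 / 381491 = -1945.59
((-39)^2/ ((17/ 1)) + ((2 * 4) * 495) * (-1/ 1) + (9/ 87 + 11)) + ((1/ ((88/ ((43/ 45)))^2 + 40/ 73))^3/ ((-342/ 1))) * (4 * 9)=-27121712507259982263212687831370669/ 7027395463428580934367248096000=-3859.43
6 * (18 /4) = 27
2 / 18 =1 / 9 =0.11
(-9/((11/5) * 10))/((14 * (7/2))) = -9/1078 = -0.01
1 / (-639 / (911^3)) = -1183189.41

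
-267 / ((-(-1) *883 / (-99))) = 26433 / 883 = 29.94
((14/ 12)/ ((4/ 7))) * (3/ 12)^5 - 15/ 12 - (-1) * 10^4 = 245729329/ 24576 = 9998.75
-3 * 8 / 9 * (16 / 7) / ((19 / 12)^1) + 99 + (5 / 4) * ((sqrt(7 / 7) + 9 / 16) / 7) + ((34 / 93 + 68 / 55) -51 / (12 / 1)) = 4039596013 / 43538880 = 92.78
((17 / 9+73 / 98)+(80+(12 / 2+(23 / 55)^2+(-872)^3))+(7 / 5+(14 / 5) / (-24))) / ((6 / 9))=-3538126493672899 / 3557400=-994582136.86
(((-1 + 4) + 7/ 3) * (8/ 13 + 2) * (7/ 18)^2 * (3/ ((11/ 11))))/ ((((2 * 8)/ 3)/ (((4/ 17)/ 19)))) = 98/ 6669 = 0.01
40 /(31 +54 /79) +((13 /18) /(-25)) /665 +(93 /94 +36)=673309565771 /17602034625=38.25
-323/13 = -24.85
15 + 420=435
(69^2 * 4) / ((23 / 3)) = 2484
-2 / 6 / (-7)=1 / 21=0.05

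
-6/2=-3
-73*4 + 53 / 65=-18927 / 65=-291.18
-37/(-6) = 37/6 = 6.17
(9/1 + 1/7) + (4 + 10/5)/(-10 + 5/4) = 296/35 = 8.46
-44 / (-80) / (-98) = -11 / 1960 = -0.01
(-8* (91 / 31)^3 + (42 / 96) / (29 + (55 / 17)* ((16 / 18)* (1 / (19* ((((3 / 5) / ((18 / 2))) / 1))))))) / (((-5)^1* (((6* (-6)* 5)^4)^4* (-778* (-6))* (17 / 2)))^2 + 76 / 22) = -4592569380355 / 1317396146849261125291396512360665366502128274075024413350765714285714285714285714364119975904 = -0.00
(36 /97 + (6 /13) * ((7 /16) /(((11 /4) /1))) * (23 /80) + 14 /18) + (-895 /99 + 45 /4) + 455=9155784499 /19974240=458.38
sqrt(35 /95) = sqrt(133) /19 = 0.61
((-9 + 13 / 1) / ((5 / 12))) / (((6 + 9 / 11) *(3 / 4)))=704 / 375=1.88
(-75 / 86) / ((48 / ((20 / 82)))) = -125 / 28208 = -0.00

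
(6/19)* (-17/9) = -0.60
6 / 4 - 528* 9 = -9501 / 2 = -4750.50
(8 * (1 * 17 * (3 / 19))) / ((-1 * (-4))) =102 / 19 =5.37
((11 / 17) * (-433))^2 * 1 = 78498.85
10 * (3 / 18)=1.67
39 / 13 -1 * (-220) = 223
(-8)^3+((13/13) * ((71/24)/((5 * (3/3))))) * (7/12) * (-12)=-61937/120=-516.14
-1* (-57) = 57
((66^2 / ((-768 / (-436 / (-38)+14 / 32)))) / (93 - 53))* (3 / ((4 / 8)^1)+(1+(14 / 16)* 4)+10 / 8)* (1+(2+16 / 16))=-79.38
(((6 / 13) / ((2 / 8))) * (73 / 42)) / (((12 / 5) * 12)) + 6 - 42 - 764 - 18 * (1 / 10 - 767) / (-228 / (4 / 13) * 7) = -802.55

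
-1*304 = -304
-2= -2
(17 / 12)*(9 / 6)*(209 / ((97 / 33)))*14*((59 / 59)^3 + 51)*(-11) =-117366249 / 97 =-1209961.33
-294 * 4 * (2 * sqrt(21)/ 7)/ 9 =-112 * sqrt(21)/ 3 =-171.08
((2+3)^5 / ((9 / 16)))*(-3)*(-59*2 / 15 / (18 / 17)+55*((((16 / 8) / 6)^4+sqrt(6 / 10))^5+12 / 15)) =-6588839375510000 / 10460353203 - 8544904808000*sqrt(15) / 129140163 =-886153.21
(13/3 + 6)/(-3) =-31/9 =-3.44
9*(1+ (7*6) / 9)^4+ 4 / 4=83530 / 9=9281.11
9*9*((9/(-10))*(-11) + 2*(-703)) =-1130841/10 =-113084.10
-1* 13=-13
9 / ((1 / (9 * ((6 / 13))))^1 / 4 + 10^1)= 1944 / 2173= 0.89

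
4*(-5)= -20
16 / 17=0.94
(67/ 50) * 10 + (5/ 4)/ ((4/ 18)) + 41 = 2401/ 40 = 60.02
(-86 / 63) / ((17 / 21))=-86 / 51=-1.69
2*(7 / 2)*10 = 70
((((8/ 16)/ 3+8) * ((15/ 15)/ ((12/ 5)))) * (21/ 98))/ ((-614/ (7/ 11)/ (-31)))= 7595/ 324192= 0.02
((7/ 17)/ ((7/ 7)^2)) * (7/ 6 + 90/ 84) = 47/ 51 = 0.92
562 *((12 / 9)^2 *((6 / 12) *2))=8992 / 9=999.11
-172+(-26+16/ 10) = -982/ 5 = -196.40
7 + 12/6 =9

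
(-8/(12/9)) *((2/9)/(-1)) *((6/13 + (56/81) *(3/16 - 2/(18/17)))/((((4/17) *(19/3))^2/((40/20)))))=-206057/240084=-0.86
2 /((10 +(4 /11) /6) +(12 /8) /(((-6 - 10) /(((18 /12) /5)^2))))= 211200 /1061509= 0.20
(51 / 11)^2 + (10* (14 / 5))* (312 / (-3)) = -349751 / 121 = -2890.50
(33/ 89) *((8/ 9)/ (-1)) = -88/ 267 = -0.33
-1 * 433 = -433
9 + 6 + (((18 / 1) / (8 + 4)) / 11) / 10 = 3303 / 220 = 15.01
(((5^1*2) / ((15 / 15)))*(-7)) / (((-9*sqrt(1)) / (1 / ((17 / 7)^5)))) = 1176490 / 12778713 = 0.09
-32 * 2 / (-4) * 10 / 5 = 32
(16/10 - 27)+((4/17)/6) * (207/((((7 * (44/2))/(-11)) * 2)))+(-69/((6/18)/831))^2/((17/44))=91136732699549/1190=76585489663.49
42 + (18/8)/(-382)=41.99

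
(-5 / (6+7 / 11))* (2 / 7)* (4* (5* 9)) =-19800 / 511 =-38.75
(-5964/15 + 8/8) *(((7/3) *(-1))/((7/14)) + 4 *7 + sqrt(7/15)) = -9254 - 661 *sqrt(105)/25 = -9524.93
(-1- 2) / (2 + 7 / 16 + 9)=-16 / 61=-0.26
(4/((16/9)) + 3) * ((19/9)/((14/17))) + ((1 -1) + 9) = 539/24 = 22.46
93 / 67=1.39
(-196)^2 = 38416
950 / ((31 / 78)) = 74100 / 31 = 2390.32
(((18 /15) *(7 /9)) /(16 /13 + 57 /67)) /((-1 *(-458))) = 871 /889665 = 0.00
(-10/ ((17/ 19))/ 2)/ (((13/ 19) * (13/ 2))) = -3610/ 2873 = -1.26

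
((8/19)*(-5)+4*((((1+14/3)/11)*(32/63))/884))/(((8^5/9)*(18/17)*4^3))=-2296003/269228703744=-0.00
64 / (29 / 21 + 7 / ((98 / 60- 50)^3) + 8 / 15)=33.43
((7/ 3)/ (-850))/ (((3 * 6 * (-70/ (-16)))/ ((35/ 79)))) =-14/ 906525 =-0.00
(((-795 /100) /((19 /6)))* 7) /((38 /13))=-43407 /7220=-6.01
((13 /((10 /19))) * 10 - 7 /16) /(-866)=-3945 /13856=-0.28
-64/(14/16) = -512/7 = -73.14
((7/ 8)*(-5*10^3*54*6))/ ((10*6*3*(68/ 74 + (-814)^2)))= -41625/ 3502298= -0.01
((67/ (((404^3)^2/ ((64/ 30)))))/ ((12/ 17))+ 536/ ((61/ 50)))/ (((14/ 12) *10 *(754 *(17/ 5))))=655458970431900741479/ 44620825950738008724480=0.01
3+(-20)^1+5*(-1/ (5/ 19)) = -36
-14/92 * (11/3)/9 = -77/1242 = -0.06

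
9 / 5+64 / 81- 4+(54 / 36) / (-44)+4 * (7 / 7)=91097 / 35640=2.56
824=824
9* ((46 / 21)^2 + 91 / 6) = 17609 / 98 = 179.68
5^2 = 25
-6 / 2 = -3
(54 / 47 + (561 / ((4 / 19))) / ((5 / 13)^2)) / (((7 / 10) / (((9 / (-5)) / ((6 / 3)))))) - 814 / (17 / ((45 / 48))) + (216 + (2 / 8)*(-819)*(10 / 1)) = -4001128521 / 159800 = -25038.35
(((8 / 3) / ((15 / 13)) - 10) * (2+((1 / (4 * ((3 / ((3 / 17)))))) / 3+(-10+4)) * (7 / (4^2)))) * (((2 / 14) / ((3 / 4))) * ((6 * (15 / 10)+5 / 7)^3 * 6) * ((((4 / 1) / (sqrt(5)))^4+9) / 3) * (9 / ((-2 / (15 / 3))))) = -391125731048 / 540225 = -724005.24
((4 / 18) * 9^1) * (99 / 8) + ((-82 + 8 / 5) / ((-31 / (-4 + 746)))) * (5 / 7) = 173517 / 124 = 1399.33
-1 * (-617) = 617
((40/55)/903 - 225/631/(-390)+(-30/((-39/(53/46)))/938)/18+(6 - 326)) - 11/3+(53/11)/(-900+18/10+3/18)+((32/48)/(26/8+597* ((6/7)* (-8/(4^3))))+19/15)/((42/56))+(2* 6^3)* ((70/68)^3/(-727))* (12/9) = -130030147421518707292204169/402744314188269906152300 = -322.86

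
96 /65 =1.48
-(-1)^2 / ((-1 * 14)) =1 / 14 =0.07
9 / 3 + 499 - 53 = 449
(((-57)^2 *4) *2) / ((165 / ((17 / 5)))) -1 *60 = 130788 / 275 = 475.59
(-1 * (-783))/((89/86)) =756.61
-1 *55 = -55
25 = 25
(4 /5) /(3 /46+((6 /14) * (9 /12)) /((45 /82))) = 161 /131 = 1.23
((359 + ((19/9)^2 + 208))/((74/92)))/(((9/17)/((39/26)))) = 18098608/8991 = 2012.97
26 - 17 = 9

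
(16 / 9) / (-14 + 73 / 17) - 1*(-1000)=1484728 / 1485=999.82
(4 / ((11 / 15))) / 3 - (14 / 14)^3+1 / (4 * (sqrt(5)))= sqrt(5) / 20+9 / 11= 0.93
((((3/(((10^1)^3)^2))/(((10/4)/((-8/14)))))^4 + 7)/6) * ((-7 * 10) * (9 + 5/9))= -110275421142578125000000003483/141311645507812500000000000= -780.37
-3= -3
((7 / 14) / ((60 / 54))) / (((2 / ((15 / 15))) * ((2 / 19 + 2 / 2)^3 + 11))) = 61731 / 3388400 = 0.02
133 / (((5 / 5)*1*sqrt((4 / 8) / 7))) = 133*sqrt(14) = 497.64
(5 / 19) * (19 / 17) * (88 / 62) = 220 / 527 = 0.42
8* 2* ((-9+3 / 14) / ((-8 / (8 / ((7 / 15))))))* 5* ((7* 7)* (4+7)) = 811800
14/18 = 7/9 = 0.78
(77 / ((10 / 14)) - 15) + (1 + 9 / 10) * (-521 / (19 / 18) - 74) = -4928 / 5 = -985.60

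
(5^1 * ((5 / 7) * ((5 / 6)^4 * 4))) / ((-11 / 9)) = -15625 / 2772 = -5.64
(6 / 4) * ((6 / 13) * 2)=18 / 13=1.38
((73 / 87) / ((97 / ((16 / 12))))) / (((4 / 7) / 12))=2044 / 8439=0.24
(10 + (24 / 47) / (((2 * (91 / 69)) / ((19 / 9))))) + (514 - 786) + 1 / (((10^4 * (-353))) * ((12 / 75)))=-631912929077 / 2415649600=-261.59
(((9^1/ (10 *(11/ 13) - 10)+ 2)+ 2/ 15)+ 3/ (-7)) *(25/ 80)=-1.30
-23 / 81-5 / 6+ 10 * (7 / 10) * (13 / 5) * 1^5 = 13837 / 810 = 17.08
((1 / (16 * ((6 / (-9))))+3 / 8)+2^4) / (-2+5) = 521 / 96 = 5.43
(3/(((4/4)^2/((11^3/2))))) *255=1018215/2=509107.50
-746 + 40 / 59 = -43974 / 59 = -745.32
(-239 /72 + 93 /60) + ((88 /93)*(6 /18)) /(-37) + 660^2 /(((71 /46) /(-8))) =-66191458461289 /29317320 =-2257759.52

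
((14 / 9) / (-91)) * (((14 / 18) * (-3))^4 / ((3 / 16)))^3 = -113387824750592 / 1678822119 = -67540.11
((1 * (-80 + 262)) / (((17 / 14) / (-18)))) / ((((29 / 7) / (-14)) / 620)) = 2786696640 / 493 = 5652528.68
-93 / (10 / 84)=-3906 / 5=-781.20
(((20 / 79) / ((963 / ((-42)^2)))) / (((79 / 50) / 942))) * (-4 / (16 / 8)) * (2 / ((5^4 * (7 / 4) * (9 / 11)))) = -12379136 / 10016805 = -1.24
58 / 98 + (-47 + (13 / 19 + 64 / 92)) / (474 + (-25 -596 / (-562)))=1328217507 / 2708037871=0.49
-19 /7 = -2.71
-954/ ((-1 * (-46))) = -477/ 23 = -20.74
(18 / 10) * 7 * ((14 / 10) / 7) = 63 / 25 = 2.52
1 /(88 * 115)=1 /10120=0.00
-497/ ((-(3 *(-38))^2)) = 497/ 12996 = 0.04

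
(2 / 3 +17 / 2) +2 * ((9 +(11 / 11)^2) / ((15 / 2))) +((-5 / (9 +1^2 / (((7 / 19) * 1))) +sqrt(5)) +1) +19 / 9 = sqrt(5) +5357 / 369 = 16.75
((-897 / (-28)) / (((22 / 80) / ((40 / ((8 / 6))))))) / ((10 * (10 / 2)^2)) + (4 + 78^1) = 36952 / 385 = 95.98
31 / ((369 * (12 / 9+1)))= 0.04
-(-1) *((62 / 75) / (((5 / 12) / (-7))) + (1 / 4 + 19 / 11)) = -65509 / 5500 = -11.91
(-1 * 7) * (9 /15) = -21 /5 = -4.20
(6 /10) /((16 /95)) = 3.56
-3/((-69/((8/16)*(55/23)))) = 55/1058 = 0.05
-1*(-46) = 46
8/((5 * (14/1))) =4/35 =0.11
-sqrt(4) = -2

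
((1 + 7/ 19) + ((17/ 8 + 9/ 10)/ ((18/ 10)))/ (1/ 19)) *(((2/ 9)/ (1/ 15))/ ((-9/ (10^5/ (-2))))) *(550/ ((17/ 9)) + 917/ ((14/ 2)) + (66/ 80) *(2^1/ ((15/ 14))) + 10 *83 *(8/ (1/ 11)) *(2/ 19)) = 7459931299516250/ 1491291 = 5002331067.19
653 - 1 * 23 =630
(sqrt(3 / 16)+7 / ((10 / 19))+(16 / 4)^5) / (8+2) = sqrt(3) / 40+10373 / 100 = 103.77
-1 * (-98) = 98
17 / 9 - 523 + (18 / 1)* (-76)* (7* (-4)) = 340046 / 9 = 37782.89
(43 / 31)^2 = 1.92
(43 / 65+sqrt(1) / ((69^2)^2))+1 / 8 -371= -4363670130311 / 11786902920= -370.21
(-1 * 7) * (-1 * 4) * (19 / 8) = 133 / 2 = 66.50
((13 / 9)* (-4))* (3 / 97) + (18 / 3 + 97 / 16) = 55331 / 4656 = 11.88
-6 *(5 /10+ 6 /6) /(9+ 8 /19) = -171 /179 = -0.96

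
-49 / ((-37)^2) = -49 / 1369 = -0.04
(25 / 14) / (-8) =-25 / 112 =-0.22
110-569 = -459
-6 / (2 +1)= -2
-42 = -42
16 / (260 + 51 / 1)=0.05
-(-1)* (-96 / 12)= -8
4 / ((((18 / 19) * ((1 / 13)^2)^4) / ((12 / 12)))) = 30997767398 / 9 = 3444196377.56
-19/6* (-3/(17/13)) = 247/34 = 7.26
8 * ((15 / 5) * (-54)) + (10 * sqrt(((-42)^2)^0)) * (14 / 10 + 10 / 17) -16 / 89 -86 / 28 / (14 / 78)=-191779025 / 148274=-1293.41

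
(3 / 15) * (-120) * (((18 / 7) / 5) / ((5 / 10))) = -864 / 35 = -24.69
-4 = -4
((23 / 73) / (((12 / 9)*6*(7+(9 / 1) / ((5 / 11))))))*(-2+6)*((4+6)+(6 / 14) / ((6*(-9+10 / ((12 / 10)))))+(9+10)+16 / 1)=144555 / 547792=0.26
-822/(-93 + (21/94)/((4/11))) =103024/11579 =8.90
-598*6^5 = -4650048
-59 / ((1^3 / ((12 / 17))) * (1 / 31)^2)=-680388 / 17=-40022.82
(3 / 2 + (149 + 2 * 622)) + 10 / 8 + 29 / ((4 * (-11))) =15346 / 11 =1395.09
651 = 651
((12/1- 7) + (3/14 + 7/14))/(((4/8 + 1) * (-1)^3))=-80/21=-3.81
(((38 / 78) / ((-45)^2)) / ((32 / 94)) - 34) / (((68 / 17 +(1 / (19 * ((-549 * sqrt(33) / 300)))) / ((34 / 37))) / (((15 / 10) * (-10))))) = 156597055897885 * sqrt(33) / 5180091658563744 +183458106572520593 / 1438914349601040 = 127.67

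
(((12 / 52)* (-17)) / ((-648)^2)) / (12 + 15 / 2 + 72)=-17 / 166491936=-0.00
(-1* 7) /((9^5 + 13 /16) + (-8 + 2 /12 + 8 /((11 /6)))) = -3696 /31176469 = -0.00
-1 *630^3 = -250047000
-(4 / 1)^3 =-64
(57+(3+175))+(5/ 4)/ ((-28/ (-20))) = 6605/ 28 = 235.89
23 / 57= 0.40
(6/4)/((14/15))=45/28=1.61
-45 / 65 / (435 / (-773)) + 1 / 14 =34351 / 26390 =1.30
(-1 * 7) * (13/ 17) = -5.35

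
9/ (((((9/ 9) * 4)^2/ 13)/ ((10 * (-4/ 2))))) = -585/ 4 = -146.25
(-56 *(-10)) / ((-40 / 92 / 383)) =-493304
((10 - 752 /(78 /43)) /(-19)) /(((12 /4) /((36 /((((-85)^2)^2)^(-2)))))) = 171974220162653125000 /247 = 696251903492522773.28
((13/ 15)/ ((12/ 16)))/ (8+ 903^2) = 52/ 36693765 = 0.00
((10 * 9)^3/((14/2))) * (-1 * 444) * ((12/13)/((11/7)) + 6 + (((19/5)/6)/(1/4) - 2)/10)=-307371360960/1001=-307064296.66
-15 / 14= -1.07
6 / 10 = 3 / 5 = 0.60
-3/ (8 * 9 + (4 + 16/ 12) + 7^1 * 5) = -9/ 337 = -0.03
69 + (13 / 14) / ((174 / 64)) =69.34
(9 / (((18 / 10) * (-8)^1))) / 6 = -5 / 48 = -0.10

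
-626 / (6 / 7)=-2191 / 3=-730.33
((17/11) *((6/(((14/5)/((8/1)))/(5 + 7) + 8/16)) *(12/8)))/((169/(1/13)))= 36720/3069209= 0.01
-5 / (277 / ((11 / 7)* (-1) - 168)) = 5935 / 1939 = 3.06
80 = 80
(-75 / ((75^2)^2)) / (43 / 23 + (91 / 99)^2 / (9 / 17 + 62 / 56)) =-6503871 / 6546320078125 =-0.00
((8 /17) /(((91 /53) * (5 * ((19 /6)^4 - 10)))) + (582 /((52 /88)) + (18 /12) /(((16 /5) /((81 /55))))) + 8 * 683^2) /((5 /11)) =1192814366255402213 /145245973600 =8212374.75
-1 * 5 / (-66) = 5 / 66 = 0.08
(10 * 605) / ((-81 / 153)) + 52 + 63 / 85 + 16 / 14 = -60907201 / 5355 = -11373.89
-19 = -19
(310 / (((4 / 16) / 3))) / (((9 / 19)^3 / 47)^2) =128866195399960 / 177147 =727453444.88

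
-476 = -476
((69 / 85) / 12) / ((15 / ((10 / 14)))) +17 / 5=24299 / 7140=3.40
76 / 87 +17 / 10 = 2239 / 870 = 2.57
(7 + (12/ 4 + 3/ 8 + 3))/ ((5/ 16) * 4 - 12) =-107/ 86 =-1.24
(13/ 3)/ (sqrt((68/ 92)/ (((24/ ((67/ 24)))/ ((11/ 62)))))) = 104 * sqrt(17866354)/ 12529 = 35.09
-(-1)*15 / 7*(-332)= -711.43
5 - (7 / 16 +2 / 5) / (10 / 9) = 3397 / 800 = 4.25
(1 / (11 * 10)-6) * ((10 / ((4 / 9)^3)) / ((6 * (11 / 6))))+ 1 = -472667 / 7744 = -61.04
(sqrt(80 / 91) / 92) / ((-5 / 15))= -0.03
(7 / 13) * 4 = 28 / 13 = 2.15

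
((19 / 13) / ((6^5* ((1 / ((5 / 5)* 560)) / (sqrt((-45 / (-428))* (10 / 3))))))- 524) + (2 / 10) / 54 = -141479 / 270 + 3325* sqrt(642) / 1352052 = -523.93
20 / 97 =0.21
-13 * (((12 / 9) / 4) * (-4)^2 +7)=-481 / 3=-160.33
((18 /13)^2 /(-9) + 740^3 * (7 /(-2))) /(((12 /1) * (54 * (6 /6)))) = -59922499009 /27378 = -2188709.88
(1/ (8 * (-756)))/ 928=-1/ 5612544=-0.00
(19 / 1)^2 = 361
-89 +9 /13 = -1148 /13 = -88.31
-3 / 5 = -0.60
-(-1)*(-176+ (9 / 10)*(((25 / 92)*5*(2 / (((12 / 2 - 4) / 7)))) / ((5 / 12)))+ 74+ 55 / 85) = -63193 / 782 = -80.81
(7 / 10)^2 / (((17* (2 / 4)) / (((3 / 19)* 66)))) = 4851 / 8075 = 0.60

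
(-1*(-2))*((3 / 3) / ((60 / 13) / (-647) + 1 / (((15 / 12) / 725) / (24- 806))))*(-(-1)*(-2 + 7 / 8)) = 75699 / 15259572880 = 0.00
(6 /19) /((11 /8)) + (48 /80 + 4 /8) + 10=23679 /2090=11.33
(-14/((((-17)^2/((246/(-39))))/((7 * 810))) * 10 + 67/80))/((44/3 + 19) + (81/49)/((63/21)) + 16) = -1913693040/5194229879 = -0.37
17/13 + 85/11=1292/143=9.03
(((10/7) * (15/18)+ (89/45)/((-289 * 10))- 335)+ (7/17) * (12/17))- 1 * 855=-1081968773/910350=-1188.52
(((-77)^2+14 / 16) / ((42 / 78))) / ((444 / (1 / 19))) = 29367 / 22496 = 1.31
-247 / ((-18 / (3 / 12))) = 247 / 72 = 3.43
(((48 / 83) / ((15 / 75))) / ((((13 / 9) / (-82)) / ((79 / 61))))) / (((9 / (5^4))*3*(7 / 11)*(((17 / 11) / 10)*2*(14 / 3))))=-293939250000 / 54827227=-5361.19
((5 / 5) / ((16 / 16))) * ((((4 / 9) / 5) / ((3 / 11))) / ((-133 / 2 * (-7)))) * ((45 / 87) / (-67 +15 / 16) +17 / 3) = 45793528 / 11557866915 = 0.00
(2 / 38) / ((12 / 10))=5 / 114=0.04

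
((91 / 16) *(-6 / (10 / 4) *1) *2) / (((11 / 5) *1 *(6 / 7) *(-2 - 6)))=637 / 352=1.81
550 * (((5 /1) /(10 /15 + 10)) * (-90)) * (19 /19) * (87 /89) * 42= -339136875 /356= -952631.67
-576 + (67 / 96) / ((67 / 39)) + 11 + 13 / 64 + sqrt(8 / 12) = -36121 / 64 + sqrt(6) / 3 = -563.57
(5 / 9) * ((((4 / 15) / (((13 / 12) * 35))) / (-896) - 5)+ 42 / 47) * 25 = -122941235 / 2155608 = -57.03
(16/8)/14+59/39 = 1.66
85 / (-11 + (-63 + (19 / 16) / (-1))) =-1360 / 1203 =-1.13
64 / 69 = 0.93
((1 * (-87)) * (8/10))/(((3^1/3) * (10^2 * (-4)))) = 0.17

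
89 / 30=2.97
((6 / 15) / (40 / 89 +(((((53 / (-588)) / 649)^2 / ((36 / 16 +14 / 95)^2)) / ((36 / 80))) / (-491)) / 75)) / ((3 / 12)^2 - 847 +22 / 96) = -15278449603858082724852 / 14535270337072106402696375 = -0.00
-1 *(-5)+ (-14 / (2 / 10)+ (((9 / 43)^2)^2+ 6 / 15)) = -64.60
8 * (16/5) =128/5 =25.60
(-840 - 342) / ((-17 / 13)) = 15366 / 17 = 903.88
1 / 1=1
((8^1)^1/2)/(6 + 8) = 0.29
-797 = -797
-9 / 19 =-0.47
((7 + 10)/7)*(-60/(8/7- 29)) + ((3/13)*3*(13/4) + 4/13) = 405/52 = 7.79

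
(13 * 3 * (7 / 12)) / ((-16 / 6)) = -273 / 32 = -8.53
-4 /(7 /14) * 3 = -24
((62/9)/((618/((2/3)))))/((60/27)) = 31/9270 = 0.00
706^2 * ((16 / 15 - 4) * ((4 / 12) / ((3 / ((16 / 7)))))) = -350898944 / 945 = -371321.63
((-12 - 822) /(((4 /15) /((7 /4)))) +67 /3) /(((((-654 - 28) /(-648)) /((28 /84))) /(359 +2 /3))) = -423461103 /682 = -620910.71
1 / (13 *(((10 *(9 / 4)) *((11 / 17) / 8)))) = 272 / 6435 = 0.04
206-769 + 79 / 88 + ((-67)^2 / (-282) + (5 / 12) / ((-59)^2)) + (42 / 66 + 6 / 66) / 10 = -577.95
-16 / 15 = -1.07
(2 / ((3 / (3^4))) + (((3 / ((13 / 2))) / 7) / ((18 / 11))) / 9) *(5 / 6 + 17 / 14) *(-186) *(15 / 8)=-884372185 / 22932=-38564.98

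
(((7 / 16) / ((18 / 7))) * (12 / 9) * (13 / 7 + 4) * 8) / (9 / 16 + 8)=4592 / 3699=1.24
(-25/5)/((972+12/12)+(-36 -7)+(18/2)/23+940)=-115/43019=-0.00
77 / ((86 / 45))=3465 / 86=40.29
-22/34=-11/17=-0.65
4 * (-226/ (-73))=904/ 73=12.38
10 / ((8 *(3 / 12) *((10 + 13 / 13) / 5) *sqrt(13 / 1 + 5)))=25 *sqrt(2) / 66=0.54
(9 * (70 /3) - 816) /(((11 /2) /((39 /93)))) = -15756 /341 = -46.21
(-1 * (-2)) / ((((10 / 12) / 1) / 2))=24 / 5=4.80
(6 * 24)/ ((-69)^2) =16/ 529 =0.03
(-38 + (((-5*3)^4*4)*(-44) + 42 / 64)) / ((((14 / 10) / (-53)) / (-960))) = -323816214321.43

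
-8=-8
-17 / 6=-2.83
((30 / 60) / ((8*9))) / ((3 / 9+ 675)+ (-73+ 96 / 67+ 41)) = 67 / 6220704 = 0.00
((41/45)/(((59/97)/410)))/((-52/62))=-5054767/6903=-732.26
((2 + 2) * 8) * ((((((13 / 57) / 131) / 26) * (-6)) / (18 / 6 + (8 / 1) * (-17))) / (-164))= -8 / 13572517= -0.00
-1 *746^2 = -556516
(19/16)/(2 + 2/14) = 133/240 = 0.55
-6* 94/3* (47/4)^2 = -103823/4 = -25955.75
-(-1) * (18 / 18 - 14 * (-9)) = 127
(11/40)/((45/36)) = 11/50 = 0.22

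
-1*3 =-3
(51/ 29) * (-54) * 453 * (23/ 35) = -28693926/ 1015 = -28269.88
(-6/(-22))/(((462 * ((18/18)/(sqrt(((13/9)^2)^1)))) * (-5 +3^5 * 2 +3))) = 13/7379064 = 0.00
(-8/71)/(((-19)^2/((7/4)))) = -14/25631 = -0.00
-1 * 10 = -10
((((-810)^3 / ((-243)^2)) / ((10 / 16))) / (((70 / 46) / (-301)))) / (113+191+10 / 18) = 25634880 / 2741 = 9352.38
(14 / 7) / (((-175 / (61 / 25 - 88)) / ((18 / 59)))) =77004 / 258125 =0.30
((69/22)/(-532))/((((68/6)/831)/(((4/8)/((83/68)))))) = -172017/971432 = -0.18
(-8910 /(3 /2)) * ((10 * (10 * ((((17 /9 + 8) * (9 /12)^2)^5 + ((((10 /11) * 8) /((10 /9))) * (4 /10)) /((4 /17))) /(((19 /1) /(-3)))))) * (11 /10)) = 1371093067012185 /2490368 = 550558418.28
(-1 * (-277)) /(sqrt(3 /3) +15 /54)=4986 /23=216.78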